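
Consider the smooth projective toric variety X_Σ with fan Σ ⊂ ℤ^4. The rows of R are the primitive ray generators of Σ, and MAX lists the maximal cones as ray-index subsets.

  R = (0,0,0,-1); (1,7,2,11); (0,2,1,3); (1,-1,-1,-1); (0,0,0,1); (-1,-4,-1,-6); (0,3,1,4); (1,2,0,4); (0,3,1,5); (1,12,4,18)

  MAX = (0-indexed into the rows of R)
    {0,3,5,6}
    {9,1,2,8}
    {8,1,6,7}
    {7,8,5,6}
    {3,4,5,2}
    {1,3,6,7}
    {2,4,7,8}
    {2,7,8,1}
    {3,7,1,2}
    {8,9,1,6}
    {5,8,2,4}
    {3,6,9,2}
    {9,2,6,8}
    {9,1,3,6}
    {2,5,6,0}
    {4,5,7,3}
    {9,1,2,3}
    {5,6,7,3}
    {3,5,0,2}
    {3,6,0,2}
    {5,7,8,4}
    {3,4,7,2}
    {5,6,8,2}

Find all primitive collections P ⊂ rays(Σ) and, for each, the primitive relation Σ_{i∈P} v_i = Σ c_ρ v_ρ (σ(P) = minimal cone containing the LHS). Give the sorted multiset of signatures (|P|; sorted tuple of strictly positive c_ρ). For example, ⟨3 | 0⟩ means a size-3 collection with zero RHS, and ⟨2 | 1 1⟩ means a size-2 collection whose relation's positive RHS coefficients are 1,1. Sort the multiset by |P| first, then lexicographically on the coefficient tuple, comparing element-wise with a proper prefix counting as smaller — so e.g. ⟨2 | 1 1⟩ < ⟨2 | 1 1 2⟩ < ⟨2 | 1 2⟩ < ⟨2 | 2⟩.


The 16 primitive collections of Σ (r=10, n=4):

  • {0,4}:  v_{0} + v_{4} = 0  ⟹  sig = ⟨2 | 0⟩
  • {0,8}:  v_{0} + v_{8} = v_{6}  ⟹  sig = ⟨2 | 1⟩
  • {1,5}:  v_{1} + v_{5} = v_{8}  ⟹  sig = ⟨2 | 1⟩
  • {3,8}:  v_{3} + v_{8} = v_{7}  ⟹  sig = ⟨2 | 1⟩
  • {4,6}:  v_{4} + v_{6} = v_{8}  ⟹  sig = ⟨2 | 1⟩
  • {0,7}:  v_{0} + v_{7} = v_{3} + v_{6}  ⟹  sig = ⟨2 | 1 1⟩
  • {1,4}:  v_{1} + v_{4} = v_{2} + v_{7} + v_{8}  ⟹  sig = ⟨2 | 1 1 1⟩
  • {4,9}:  v_{4} + v_{9} = v_{1} + v_{2} + v_{8}  ⟹  sig = ⟨2 | 1 1 1⟩
  • {5,9}:  v_{5} + v_{9} = v_{2} + v_{6} + v_{8}  ⟹  sig = ⟨2 | 1 1 1⟩
  • {0,1}:  v_{0} + v_{1} = v_{2} + v_{3} + 2·v_{6}  ⟹  sig = ⟨2 | 1 1 2⟩
  • {0,9}:  v_{0} + v_{9} = 2·v_{2} + v_{3} + 3·v_{6}  ⟹  sig = ⟨2 | 1 2 3⟩
  • {7,9}:  v_{7} + v_{9} = 2·v_{1}  ⟹  sig = ⟨2 | 2⟩
  • {1,2,6}:  v_{1} + v_{2} + v_{6} = v_{9}  ⟹  sig = ⟨3 | 1⟩
  • {2,5,7}:  v_{2} + v_{5} + v_{7} = v_{4}  ⟹  sig = ⟨3 | 1⟩
  • {2,6,7}:  v_{2} + v_{6} + v_{7} = v_{1}  ⟹  sig = ⟨3 | 1⟩
  • {2,3,5,6}:  v_{2} + v_{3} + v_{5} + v_{6} = 0  ⟹  sig = ⟨4 | 0⟩

Sorted signature multiset PRS(X):
{ ⟨2 | 0⟩,  ⟨2 | 1⟩ ×4,  ⟨2 | 1 1⟩,  ⟨2 | 1 1 1⟩ ×3,  ⟨2 | 1 1 2⟩,  ⟨2 | 1 2 3⟩,  ⟨2 | 2⟩,  ⟨3 | 1⟩ ×3,  ⟨4 | 0⟩ }


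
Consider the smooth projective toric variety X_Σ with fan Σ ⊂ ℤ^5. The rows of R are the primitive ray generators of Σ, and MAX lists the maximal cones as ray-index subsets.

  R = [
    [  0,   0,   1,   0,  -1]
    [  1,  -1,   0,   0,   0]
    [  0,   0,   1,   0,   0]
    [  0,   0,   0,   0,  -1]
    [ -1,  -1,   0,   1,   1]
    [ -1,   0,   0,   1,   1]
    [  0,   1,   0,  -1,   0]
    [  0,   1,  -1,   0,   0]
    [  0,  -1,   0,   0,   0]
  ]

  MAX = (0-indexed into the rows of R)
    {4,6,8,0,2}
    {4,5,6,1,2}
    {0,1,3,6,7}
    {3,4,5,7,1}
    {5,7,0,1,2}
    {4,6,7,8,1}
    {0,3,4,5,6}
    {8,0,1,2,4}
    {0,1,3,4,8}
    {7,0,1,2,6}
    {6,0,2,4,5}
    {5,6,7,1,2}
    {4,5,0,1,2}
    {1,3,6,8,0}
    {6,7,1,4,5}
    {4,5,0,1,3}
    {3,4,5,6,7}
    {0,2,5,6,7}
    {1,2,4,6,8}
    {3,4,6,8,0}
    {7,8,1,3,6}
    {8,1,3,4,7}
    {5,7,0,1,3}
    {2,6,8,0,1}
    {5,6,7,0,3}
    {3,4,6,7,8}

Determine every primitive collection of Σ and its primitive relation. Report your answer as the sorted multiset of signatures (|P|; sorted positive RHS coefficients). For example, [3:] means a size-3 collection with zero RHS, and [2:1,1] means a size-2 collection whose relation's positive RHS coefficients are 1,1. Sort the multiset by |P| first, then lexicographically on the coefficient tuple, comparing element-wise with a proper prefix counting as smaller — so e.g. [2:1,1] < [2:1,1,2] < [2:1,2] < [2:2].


Primitive collections (10):

  P={2,3}:  v_{2} + v_{3} = v_{0} — sig = [2:1]
  P={5,8}:  v_{5} + v_{8} = v_{4} — sig = [2:1]
  P={2,7,8}:  v_{2} + v_{7} + v_{8} = 0 — sig = [3:]
  P={0,7,8}:  v_{0} + v_{7} + v_{8} = v_{3} — sig = [3:1]
  P={2,4,7}:  v_{2} + v_{4} + v_{7} = v_{5} — sig = [3:1]
  P={0,4,7}:  v_{0} + v_{4} + v_{7} = v_{3} + v_{5} — sig = [3:1,1]
  P={1,3,5,6}:  v_{1} + v_{3} + v_{5} + v_{6} = 0 — sig = [4:]
  P={0,1,5,6}:  v_{0} + v_{1} + v_{5} + v_{6} = v_{2} — sig = [4:1]
  P={1,3,4,6}:  v_{1} + v_{3} + v_{4} + v_{6} = v_{8} — sig = [4:1]
  P={0,1,4,6}:  v_{0} + v_{1} + v_{4} + v_{6} = v_{2} + v_{8} — sig = [4:1,1]

Hence PRS(X_Σ) =
[[2:1], [2:1], [3:], [3:1], [3:1], [3:1,1], [4:], [4:1], [4:1], [4:1,1]]


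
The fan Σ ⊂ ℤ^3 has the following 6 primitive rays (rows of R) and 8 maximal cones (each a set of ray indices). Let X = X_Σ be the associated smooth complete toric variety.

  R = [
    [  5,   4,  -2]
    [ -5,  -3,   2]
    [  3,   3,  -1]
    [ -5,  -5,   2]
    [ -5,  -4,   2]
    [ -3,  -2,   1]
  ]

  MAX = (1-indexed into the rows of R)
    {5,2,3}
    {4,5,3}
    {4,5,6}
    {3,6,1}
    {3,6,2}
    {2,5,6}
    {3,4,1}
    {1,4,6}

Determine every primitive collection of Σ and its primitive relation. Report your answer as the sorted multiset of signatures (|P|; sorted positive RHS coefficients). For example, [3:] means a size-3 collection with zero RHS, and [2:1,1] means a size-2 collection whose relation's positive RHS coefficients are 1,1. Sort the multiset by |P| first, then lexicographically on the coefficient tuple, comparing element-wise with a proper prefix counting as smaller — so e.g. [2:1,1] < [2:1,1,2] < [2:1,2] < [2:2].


The 5 primitive collections of Σ (r=6, n=3):

  • {1,5}:  v_{1} + v_{5} = 0  so sig = [2:]
  • {1,2}:  v_{1} + v_{2} = v_{3} + v_{6}  so sig = [2:1,1]
  • {2,4}:  v_{2} + v_{4} = 2·v_{5}  so sig = [2:2]
  • {3,4,6}:  v_{3} + v_{4} + v_{6} = v_{5}  so sig = [3:1]
  • {3,5,6}:  v_{3} + v_{5} + v_{6} = v_{2}  so sig = [3:1]

Signatures (|P|; sorted positive RHS coefficients), sorted:
[[2:], [2:1,1], [2:2], [3:1], [3:1]]


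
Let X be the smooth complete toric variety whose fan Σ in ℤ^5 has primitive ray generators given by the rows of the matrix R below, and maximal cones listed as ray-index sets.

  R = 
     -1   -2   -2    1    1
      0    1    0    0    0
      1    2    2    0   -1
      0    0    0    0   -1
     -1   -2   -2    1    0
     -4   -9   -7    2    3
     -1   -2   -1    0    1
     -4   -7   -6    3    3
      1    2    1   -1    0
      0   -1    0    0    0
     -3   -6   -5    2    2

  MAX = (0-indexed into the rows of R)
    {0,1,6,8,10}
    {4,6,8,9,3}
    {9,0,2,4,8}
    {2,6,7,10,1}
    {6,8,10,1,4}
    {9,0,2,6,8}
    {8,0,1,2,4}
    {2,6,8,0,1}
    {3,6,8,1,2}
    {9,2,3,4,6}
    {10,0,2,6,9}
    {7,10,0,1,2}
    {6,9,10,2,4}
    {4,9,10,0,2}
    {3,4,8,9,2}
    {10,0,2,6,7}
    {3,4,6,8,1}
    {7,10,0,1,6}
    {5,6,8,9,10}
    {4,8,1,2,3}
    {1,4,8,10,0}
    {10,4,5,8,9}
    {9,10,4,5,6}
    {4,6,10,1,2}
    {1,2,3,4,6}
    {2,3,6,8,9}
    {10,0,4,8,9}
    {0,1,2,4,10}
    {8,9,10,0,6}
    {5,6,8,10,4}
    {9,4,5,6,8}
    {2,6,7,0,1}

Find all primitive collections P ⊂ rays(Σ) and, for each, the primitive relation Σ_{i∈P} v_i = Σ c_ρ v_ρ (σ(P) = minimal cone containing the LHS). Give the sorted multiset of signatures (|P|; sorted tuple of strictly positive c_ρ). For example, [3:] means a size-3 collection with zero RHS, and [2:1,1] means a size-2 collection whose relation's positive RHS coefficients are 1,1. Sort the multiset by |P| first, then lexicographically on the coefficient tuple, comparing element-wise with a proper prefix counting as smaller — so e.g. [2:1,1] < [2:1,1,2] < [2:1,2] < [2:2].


17 minimal non-faces of Δ(Σ) (on 11 rays):

  P={1,9}:  v_{1} + v_{9} = 0  →  sig = [2:]
  P={0,3}:  v_{0} + v_{3} = v_{4}  →  sig = [2:1]
  P={2,5}:  v_{2} + v_{5} = v_{9} + v_{10}  →  sig = [2:1,1]
  P={1,5}:  v_{1} + v_{5} = v_{4} + v_{6} + v_{8} + v_{10}  →  sig = [2:1,1,1,1]
  P={7,9}:  v_{7} + v_{9} = v_{0} + v_{2} + v_{6} + v_{10}  →  sig = [2:1,1,1,1]
  P={3,7}:  v_{3} + v_{7} = v_{1} + v_{2} + v_{4} + v_{6} + v_{10}  →  sig = [2:1,1,1,1,1]
  P={0,5}:  v_{0} + v_{5} = v_{8} + v_{9} + 2·v_{10}  →  sig = [2:1,1,2]
  P={4,7}:  v_{4} + v_{7} = v_{1} + v_{2} + 2·v_{10}  →  sig = [2:1,1,2]
  P={5,7}:  v_{5} + v_{7} = v_{0} + v_{6} + 2·v_{10}  →  sig = [2:1,1,2]
  P={7,8}:  v_{7} + v_{8} = 2·v_{0} + v_{1} + v_{6}  →  sig = [2:1,1,2]
  P={3,5}:  v_{3} + v_{5} = 3·v_{4} + 2·v_{6} + v_{8} + v_{9}  →  sig = [2:1,1,2,3]
  P={3,10}:  v_{3} + v_{10} = 2·v_{4} + v_{6}  →  sig = [2:1,2]
  P={0,4,6}:  v_{0} + v_{4} + v_{6} = v_{10}  →  sig = [3:1]
  P={2,8,10}:  v_{2} + v_{8} + v_{10} = v_{0}  →  sig = [3:1]
  P={2,4,6,8}:  v_{2} + v_{4} + v_{6} + v_{8} = 0  →  sig = [4:]
  P={0,1,2,6,10}:  v_{0} + v_{1} + v_{2} + v_{6} + v_{10} = v_{7}  →  sig = [5:1]
  P={4,6,8,9,10}:  v_{4} + v_{6} + v_{8} + v_{9} + v_{10} = v_{5}  →  sig = [5:1]

Sorted signature multiset PRS(X):
[[2:], [2:1], [2:1,1], [2:1,1,1,1], [2:1,1,1,1], [2:1,1,1,1,1], [2:1,1,2], [2:1,1,2], [2:1,1,2], [2:1,1,2], [2:1,1,2,3], [2:1,2], [3:1], [3:1], [4:], [5:1], [5:1]]


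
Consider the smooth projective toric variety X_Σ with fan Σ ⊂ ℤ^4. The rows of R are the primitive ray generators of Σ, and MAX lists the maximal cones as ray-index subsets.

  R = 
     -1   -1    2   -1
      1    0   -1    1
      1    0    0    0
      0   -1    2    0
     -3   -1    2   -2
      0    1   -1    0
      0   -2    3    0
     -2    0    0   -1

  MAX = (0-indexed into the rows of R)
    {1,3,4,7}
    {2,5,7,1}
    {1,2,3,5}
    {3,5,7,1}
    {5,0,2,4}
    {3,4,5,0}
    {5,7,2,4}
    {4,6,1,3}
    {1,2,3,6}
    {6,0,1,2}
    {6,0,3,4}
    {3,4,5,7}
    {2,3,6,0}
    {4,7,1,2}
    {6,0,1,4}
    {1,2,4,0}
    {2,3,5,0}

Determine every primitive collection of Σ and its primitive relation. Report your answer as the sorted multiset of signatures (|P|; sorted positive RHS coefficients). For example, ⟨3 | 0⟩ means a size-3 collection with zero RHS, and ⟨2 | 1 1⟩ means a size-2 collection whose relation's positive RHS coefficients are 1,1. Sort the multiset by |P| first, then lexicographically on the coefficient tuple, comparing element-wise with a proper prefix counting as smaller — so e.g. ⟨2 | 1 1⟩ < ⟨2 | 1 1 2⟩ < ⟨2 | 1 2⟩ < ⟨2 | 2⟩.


9 collections generate NE(X_Σ); each relation:

  P={0,7}:  v_{0} + v_{7} = v_{4}  ⇒ sig = ⟨2 | 1⟩
  P={5,6}:  v_{5} + v_{6} = v_{3}  ⇒ sig = ⟨2 | 1⟩
  P={6,7}:  v_{6} + v_{7} = v_{1} + v_{3} + v_{4}  ⇒ sig = ⟨2 | 1 1 1⟩
  P={0,1,5}:  v_{0} + v_{1} + v_{5} = 0  ⇒ sig = ⟨3 | 0⟩
  P={0,1,3}:  v_{0} + v_{1} + v_{3} = v_{6}  ⇒ sig = ⟨3 | 1⟩
  P={1,4,5}:  v_{1} + v_{4} + v_{5} = v_{7}  ⇒ sig = ⟨3 | 1⟩
  P={2,3,7}:  v_{2} + v_{3} + v_{7} = v_{0}  ⇒ sig = ⟨3 | 1⟩
  P={2,4,6}:  v_{2} + v_{4} + v_{6} = 3·v_{0} + v_{1}  ⇒ sig = ⟨3 | 1 3⟩
  P={2,3,4}:  v_{2} + v_{3} + v_{4} = 2·v_{0}  ⇒ sig = ⟨3 | 2⟩

so the primitive-relation signature multiset is
    ⟨2 | 1⟩
    ⟨2 | 1⟩
    ⟨2 | 1 1 1⟩
    ⟨3 | 0⟩
    ⟨3 | 1⟩
    ⟨3 | 1⟩
    ⟨3 | 1⟩
    ⟨3 | 1 3⟩
    ⟨3 | 2⟩


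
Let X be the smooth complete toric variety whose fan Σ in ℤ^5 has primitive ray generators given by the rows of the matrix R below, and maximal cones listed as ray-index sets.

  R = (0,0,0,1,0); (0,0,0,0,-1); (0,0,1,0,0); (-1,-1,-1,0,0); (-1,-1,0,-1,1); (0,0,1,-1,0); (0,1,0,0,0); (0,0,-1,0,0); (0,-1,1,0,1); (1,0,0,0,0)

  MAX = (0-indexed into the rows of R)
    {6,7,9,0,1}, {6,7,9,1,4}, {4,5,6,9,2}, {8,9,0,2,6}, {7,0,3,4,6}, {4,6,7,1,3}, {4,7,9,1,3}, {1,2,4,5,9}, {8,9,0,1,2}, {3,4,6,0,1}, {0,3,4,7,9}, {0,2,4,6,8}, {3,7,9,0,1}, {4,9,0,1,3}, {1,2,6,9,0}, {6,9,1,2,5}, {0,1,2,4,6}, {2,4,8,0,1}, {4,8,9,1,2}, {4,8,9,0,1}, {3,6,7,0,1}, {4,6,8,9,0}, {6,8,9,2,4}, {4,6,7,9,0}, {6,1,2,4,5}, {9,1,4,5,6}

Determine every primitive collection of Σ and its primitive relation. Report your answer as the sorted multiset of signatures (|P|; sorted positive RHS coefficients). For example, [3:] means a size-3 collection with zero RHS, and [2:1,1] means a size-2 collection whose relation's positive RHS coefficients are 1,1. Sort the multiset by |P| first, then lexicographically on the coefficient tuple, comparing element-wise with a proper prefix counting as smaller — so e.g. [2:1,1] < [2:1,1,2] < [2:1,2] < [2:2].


Minimal non-faces — 14 found among 10 rays, 26 max cones:

  • {2,7}:  v_{2} + v_{7} = 0  →  sig = [2:]
  • {0,5}:  v_{0} + v_{5} = v_{2}  →  sig = [2:1]
  • {3,5}:  v_{3} + v_{5} = v_{1} + v_{4}  →  sig = [2:1,1]
  • {2,3}:  v_{2} + v_{3} = v_{0} + v_{1} + v_{4}  →  sig = [2:1,1,1]
  • {7,8}:  v_{7} + v_{8} = v_{0} + v_{4} + v_{9}  →  sig = [2:1,1,1]
  • {5,7}:  v_{5} + v_{7} = v_{1} + v_{4} + v_{6} + v_{9}  →  sig = [2:1,1,1,1]
  • {5,8}:  v_{5} + v_{8} = 2·v_{2} + v_{4} + v_{9}  →  sig = [2:1,1,2]
  • {3,8}:  v_{3} + v_{8} = 2·v_{0} + v_{1} + 2·v_{4} + v_{9}  →  sig = [2:1,1,2,2]
  • {1,6,8}:  v_{1} + v_{6} + v_{8} = v_{2}  →  sig = [3:1]
  • {3,6,9}:  v_{3} + v_{6} + v_{9} = v_{7}  →  sig = [3:1]
  • {0,1,4,7}:  v_{0} + v_{1} + v_{4} + v_{7} = v_{3}  →  sig = [4:1]
  • {0,2,4,9}:  v_{0} + v_{2} + v_{4} + v_{9} = v_{8}  →  sig = [4:1]
  • {0,1,4,6,9}:  v_{0} + v_{1} + v_{4} + v_{6} + v_{9} = 0  →  sig = [5:]
  • {1,2,4,6,9}:  v_{1} + v_{2} + v_{4} + v_{6} + v_{9} = v_{5}  →  sig = [5:1]

Hence PRS(X_Σ) =
    |P|=2: 8 collections, coeffs (), (1), (1,1), (1,1,1), (1,1,1), (1,1,1,1), (1,1,2), (1,1,2,2)
    |P|=3: 2 collections, coeffs (1), (1)
    |P|=4: 2 collections, coeffs (1), (1)
    |P|=5: 2 collections, coeffs (), (1)


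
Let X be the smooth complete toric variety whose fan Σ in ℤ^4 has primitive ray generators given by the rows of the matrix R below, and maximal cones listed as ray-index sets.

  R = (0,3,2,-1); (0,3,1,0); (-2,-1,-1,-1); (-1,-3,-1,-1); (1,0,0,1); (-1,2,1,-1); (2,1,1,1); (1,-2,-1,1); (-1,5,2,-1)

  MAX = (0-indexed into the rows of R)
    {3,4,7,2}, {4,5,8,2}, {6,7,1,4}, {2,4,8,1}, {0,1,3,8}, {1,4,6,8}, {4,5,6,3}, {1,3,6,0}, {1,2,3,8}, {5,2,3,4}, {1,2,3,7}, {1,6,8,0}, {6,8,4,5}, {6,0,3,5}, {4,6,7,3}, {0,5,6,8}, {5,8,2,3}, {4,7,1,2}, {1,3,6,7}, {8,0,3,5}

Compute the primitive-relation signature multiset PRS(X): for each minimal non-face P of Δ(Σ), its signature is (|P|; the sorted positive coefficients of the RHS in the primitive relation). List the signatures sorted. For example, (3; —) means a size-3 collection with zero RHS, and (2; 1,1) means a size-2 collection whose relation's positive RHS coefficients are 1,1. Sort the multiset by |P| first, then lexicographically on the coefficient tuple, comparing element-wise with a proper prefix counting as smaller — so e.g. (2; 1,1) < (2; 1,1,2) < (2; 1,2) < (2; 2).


Minimal non-faces — 10 found among 9 rays, 20 max cones:

  {2,6}:  v_{2} + v_{6} = 0  ⟹  sig = (2; —)
  {5,7}:  v_{5} + v_{7} = 0  ⟹  sig = (2; —)
  {1,5}:  v_{1} + v_{5} = v_{8}  ⟹  sig = (2; 1)
  {7,8}:  v_{7} + v_{8} = v_{1}  ⟹  sig = (2; 1)
  {0,2}:  v_{0} + v_{2} = v_{3} + v_{8}  ⟹  sig = (2; 1,1)
  {0,4}:  v_{0} + v_{4} = v_{5} + v_{6}  ⟹  sig = (2; 1,1)
  {0,7}:  v_{0} + v_{7} = v_{1} + v_{3} + v_{6}  ⟹  sig = (2; 1,1,1)
  {1,3,4}:  v_{1} + v_{3} + v_{4} = 0  ⟹  sig = (3; —)
  {3,4,8}:  v_{3} + v_{4} + v_{8} = v_{5}  ⟹  sig = (3; 1)
  {3,6,8}:  v_{3} + v_{6} + v_{8} = v_{0}  ⟹  sig = (3; 1)

Sorted signature multiset PRS(X):
{ (2; —) ×2,  (2; 1) ×2,  (2; 1,1) ×2,  (2; 1,1,1),  (3; —),  (3; 1) ×2 }


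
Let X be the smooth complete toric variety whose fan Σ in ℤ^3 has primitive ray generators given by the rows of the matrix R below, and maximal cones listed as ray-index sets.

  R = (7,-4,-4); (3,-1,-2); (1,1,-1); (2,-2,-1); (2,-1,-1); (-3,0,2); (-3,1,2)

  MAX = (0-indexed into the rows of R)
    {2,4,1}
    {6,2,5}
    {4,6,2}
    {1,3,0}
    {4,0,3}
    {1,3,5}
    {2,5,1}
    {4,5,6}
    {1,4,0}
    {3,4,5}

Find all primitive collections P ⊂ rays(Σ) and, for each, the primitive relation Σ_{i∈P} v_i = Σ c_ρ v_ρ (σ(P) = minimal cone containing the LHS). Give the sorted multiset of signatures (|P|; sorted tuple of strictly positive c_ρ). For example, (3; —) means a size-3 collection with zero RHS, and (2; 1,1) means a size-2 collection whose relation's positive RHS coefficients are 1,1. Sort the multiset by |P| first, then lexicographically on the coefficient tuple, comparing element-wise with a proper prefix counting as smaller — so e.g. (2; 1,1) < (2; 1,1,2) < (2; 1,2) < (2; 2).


Minimal non-faces — 9 found among 7 rays, 10 max cones:

  {1,6}:  v_{1} + v_{6} = 0  so sig = (2; —)
  {2,3}:  v_{2} + v_{3} = v_{1}  so sig = (2; 1)
  {0,6}:  v_{0} + v_{6} = v_{3} + v_{4}  so sig = (2; 1,1)
  {3,6}:  v_{3} + v_{6} = v_{4} + v_{5}  so sig = (2; 1,1)
  {0,2}:  v_{0} + v_{2} = 2·v_{1} + v_{4}  so sig = (2; 1,2)
  {0,5}:  v_{0} + v_{5} = 2·v_{3}  so sig = (2; 2)
  {2,4,5}:  v_{2} + v_{4} + v_{5} = 0  so sig = (3; —)
  {1,3,4}:  v_{1} + v_{3} + v_{4} = v_{0}  so sig = (3; 1)
  {1,4,5}:  v_{1} + v_{4} + v_{5} = v_{3}  so sig = (3; 1)

so the primitive-relation signature multiset is
    |P|=2: 6 collections, coeffs (), (1), (1,1), (1,1), (1,2), (2)
    |P|=3: 3 collections, coeffs (), (1), (1)


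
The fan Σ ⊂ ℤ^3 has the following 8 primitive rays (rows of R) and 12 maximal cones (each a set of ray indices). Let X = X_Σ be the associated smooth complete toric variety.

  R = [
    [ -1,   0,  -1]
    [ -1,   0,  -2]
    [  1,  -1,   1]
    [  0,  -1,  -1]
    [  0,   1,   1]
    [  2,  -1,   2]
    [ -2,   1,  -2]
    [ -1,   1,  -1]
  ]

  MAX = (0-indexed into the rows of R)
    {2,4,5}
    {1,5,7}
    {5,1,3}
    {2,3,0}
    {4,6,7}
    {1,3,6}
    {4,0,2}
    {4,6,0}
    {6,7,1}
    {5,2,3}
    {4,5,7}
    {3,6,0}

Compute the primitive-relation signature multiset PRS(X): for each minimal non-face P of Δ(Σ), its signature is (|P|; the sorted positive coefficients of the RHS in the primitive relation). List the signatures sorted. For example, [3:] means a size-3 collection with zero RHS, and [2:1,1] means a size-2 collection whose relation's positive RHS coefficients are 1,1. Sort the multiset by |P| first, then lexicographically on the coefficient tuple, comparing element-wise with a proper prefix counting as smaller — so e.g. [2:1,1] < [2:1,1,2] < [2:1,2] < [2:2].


Primitive collections (10):

  • {2,7}:  v_{2} + v_{7} = 0  →  sig = [2:]
  • {3,4}:  v_{3} + v_{4} = 0  →  sig = [2:]
  • {5,6}:  v_{5} + v_{6} = 0  →  sig = [2:]
  • {0,5}:  v_{0} + v_{5} = v_{2}  →  sig = [2:1]
  • {0,7}:  v_{0} + v_{7} = v_{6}  →  sig = [2:1]
  • {1,2}:  v_{1} + v_{2} = v_{3}  →  sig = [2:1]
  • {1,4}:  v_{1} + v_{4} = v_{7}  →  sig = [2:1]
  • {2,6}:  v_{2} + v_{6} = v_{0}  →  sig = [2:1]
  • {3,7}:  v_{3} + v_{7} = v_{1}  →  sig = [2:1]
  • {0,1}:  v_{0} + v_{1} = v_{3} + v_{6}  →  sig = [2:1,1]

so the primitive-relation signature multiset is
    |P|=2: 10 collections, coeffs (), (), (), (1), (1), (1), (1), (1), (1), (1,1)


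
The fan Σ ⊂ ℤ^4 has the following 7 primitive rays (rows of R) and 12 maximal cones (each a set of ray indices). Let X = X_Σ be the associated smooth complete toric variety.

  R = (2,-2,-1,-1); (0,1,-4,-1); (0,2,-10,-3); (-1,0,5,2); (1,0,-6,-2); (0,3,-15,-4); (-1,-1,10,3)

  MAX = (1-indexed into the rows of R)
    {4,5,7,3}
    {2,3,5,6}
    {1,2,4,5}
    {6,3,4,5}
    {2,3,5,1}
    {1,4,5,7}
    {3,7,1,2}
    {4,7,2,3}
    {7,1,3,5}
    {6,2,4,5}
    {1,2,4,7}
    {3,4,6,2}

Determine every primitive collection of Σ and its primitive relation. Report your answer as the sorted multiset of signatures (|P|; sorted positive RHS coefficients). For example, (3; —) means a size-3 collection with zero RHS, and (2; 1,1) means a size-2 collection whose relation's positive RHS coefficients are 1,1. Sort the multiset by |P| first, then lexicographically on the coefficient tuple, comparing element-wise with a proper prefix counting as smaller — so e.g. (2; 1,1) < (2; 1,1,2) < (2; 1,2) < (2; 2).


|primitive collections| = 5. Relations:

  P = {6,7}:  v_{6} + v_{7} = v_{3} + v_{4}  ⟹  sig = (2; 1,1)
  P = {1,6}:  v_{1} + v_{6} = v_{2} + 2·v_{5}  ⟹  sig = (2; 1,2)
  P = {2,5,7}:  v_{2} + v_{5} + v_{7} = 0  ⟹  sig = (3; —)
  P = {1,3,4}:  v_{1} + v_{3} + v_{4} = v_{5}  ⟹  sig = (3; 1)
  P = {2,3,4,5}:  v_{2} + v_{3} + v_{4} + v_{5} = v_{6}  ⟹  sig = (4; 1)

Hence PRS(X_Σ) =
{ (2; 1,1),  (2; 1,2),  (3; —),  (3; 1),  (4; 1) }


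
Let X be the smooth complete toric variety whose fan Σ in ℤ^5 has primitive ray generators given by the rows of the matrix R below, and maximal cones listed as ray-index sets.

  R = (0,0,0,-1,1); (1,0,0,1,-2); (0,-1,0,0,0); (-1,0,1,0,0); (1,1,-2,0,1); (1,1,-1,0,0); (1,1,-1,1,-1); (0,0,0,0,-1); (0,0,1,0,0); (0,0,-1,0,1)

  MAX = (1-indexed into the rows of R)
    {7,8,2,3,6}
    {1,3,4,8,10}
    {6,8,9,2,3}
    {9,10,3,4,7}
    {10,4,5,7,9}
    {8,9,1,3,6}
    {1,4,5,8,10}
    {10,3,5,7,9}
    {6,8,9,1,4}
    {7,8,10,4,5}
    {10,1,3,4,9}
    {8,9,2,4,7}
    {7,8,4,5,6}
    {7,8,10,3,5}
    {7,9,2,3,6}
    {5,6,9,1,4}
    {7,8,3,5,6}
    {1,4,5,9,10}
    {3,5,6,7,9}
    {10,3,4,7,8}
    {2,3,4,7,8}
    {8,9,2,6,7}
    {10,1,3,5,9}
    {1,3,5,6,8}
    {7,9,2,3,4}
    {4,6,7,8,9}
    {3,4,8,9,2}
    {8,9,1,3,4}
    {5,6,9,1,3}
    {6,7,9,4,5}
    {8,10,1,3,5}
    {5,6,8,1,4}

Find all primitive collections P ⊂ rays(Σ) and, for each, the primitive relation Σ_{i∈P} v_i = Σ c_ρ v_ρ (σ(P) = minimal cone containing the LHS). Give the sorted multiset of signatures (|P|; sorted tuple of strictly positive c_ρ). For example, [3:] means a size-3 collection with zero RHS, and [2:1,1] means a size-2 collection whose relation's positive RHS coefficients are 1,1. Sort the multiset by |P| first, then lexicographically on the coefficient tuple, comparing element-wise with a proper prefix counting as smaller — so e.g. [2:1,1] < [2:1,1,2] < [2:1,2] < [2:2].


The 11 primitive collections of Σ (r=10, n=5):

  P={1,7}:  v_{1} + v_{7} = v_{6} ; sig = [2:1]
  P={6,10}:  v_{6} + v_{10} = v_{5} ; sig = [2:1]
  P={2,10}:  v_{2} + v_{10} = v_{3} + v_{7} ; sig = [2:1,1]
  P={2,5}:  v_{2} + v_{5} = v_{3} + v_{6} + v_{7} ; sig = [2:1,1,1]
  P={1,2}:  v_{1} + v_{2} = v_{3} + v_{6} + v_{8} + v_{9} ; sig = [2:1,1,1,1]
  P={3,4,6}:  v_{3} + v_{4} + v_{6} = 0 ; sig = [3:]
  P={8,9,10}:  v_{8} + v_{9} + v_{10} = 0 ; sig = [3:]
  P={3,4,5}:  v_{3} + v_{4} + v_{5} = v_{10} ; sig = [3:1]
  P={5,8,9}:  v_{5} + v_{8} + v_{9} = v_{6} ; sig = [3:1]
  P={2,4,6}:  v_{2} + v_{4} + v_{6} = v_{7} + v_{8} + v_{9} ; sig = [3:1,1,1]
  P={3,7,8,9}:  v_{3} + v_{7} + v_{8} + v_{9} = v_{2} ; sig = [4:1]

Signatures (|P|; sorted positive RHS coefficients), sorted:
    |P|=2: 5 collections, coeffs (1), (1), (1,1), (1,1,1), (1,1,1,1)
    |P|=3: 5 collections, coeffs (), (), (1), (1), (1,1,1)
    |P|=4: 1 collection, coeffs (1)


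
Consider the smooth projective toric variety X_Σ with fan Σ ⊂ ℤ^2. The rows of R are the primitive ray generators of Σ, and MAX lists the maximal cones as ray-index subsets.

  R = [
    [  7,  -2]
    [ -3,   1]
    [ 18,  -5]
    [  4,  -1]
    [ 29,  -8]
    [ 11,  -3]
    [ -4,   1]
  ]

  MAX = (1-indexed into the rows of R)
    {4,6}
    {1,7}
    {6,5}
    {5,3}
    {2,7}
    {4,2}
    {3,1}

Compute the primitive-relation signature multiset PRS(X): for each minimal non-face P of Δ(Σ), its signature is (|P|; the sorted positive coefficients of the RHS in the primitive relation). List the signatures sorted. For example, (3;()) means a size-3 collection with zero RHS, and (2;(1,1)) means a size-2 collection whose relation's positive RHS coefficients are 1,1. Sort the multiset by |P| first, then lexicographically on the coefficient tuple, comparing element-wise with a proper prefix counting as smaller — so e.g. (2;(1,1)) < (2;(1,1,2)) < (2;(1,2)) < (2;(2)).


Σ has 14 primitive collections:

  P={4,7}:  v_{4} + v_{7} = 0 — sig = (2;())
  P={1,2}:  v_{1} + v_{2} = v_{4} — sig = (2;(1))
  P={1,4}:  v_{1} + v_{4} = v_{6} — sig = (2;(1))
  P={1,6}:  v_{1} + v_{6} = v_{3} — sig = (2;(1))
  P={3,6}:  v_{3} + v_{6} = v_{5} — sig = (2;(1))
  P={6,7}:  v_{6} + v_{7} = v_{1} — sig = (2;(1))
  P={2,3}:  v_{2} + v_{3} = v_{4} + v_{6} — sig = (2;(1,1))
  P={5,7}:  v_{5} + v_{7} = v_{1} + v_{3} — sig = (2;(1,1))
  P={2,5}:  v_{2} + v_{5} = v_{4} + 2·v_{6} — sig = (2;(1,2))
  P={1,5}:  v_{1} + v_{5} = 2·v_{3} — sig = (2;(2))
  P={2,6}:  v_{2} + v_{6} = 2·v_{4} — sig = (2;(2))
  P={3,4}:  v_{3} + v_{4} = 2·v_{6} — sig = (2;(2))
  P={3,7}:  v_{3} + v_{7} = 2·v_{1} — sig = (2;(2))
  P={4,5}:  v_{4} + v_{5} = 3·v_{6} — sig = (2;(3))

Sorted signature multiset PRS(X):
    |P|=2: 14 collections, coeffs (), (1), (1), (1), (1), (1), (1,1), (1,1), (1,2), (2), (2), (2), (2), (3)


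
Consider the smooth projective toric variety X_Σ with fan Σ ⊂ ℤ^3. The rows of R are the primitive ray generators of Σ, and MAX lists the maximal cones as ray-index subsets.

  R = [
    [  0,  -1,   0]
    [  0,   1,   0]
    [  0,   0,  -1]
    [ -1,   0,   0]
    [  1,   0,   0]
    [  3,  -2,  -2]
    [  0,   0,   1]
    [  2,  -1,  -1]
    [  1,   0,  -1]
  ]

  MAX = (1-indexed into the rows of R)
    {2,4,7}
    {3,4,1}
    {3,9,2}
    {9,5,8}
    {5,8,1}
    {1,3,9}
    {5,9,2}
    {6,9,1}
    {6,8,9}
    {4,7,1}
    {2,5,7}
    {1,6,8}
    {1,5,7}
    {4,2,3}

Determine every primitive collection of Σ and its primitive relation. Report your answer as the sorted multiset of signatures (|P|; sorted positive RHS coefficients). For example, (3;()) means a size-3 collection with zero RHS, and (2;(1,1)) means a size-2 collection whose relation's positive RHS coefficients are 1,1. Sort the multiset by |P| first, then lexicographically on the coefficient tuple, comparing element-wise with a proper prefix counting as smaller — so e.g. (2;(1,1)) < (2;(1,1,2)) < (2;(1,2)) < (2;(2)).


|primitive collections| = 17. Relations:

  {1,2}:  v_{1} + v_{2} = 0  so sig = (2;())
  {3,7}:  v_{3} + v_{7} = 0  so sig = (2;())
  {4,5}:  v_{4} + v_{5} = 0  so sig = (2;())
  {3,5}:  v_{3} + v_{5} = v_{9}  so sig = (2;(1))
  {4,9}:  v_{4} + v_{9} = v_{3}  so sig = (2;(1))
  {7,9}:  v_{7} + v_{9} = v_{5}  so sig = (2;(1))
  {2,6}:  v_{2} + v_{6} = v_{8} + v_{9}  so sig = (2;(1,1))
  {2,8}:  v_{2} + v_{8} = v_{5} + v_{9}  so sig = (2;(1,1))
  {4,8}:  v_{4} + v_{8} = v_{1} + v_{9}  so sig = (2;(1,1))
  {6,7}:  v_{6} + v_{7} = v_{1} + v_{5} + v_{8}  so sig = (2;(1,1,1))
  {3,8}:  v_{3} + v_{8} = v_{1} + 2·v_{9}  so sig = (2;(1,2))
  {7,8}:  v_{7} + v_{8} = v_{1} + 2·v_{5}  so sig = (2;(1,2))
  {5,6}:  v_{5} + v_{6} = 2·v_{8}  so sig = (2;(2))
  {4,6}:  v_{4} + v_{6} = 2·v_{1} + 2·v_{9}  so sig = (2;(2,2))
  {3,6}:  v_{3} + v_{6} = 2·v_{1} + 3·v_{9}  so sig = (2;(2,3))
  {1,5,9}:  v_{1} + v_{5} + v_{9} = v_{8}  so sig = (3;(1))
  {1,8,9}:  v_{1} + v_{8} + v_{9} = v_{6}  so sig = (3;(1))

so the primitive-relation signature multiset is
{ (2;()) ×3,  (2;(1)) ×3,  (2;(1,1)) ×3,  (2;(1,1,1)),  (2;(1,2)) ×2,  (2;(2)),  (2;(2,2)),  (2;(2,3)),  (3;(1)) ×2 }


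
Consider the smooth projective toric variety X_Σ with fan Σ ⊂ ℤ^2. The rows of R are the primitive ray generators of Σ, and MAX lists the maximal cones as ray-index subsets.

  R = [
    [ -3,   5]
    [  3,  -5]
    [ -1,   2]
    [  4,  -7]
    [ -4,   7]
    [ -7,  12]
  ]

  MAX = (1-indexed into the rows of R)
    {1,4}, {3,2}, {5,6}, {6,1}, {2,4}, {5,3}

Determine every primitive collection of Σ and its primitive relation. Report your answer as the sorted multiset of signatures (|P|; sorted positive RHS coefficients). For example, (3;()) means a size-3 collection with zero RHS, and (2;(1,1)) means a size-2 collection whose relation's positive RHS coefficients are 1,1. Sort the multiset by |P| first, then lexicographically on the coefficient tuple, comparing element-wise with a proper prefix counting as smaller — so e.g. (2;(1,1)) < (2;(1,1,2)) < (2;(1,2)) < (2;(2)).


Δ(Σ) — 6 vertices, 9 min non-faces:

  {1,2}:  v_{1} + v_{2} = 0  so sig = (2;())
  {4,5}:  v_{4} + v_{5} = 0  so sig = (2;())
  {1,3}:  v_{1} + v_{3} = v_{5}  so sig = (2;(1))
  {1,5}:  v_{1} + v_{5} = v_{6}  so sig = (2;(1))
  {2,5}:  v_{2} + v_{5} = v_{3}  so sig = (2;(1))
  {2,6}:  v_{2} + v_{6} = v_{5}  so sig = (2;(1))
  {3,4}:  v_{3} + v_{4} = v_{2}  so sig = (2;(1))
  {4,6}:  v_{4} + v_{6} = v_{1}  so sig = (2;(1))
  {3,6}:  v_{3} + v_{6} = 2·v_{5}  so sig = (2;(2))

so the primitive-relation signature multiset is
[(2;()), (2;()), (2;(1)), (2;(1)), (2;(1)), (2;(1)), (2;(1)), (2;(1)), (2;(2))]


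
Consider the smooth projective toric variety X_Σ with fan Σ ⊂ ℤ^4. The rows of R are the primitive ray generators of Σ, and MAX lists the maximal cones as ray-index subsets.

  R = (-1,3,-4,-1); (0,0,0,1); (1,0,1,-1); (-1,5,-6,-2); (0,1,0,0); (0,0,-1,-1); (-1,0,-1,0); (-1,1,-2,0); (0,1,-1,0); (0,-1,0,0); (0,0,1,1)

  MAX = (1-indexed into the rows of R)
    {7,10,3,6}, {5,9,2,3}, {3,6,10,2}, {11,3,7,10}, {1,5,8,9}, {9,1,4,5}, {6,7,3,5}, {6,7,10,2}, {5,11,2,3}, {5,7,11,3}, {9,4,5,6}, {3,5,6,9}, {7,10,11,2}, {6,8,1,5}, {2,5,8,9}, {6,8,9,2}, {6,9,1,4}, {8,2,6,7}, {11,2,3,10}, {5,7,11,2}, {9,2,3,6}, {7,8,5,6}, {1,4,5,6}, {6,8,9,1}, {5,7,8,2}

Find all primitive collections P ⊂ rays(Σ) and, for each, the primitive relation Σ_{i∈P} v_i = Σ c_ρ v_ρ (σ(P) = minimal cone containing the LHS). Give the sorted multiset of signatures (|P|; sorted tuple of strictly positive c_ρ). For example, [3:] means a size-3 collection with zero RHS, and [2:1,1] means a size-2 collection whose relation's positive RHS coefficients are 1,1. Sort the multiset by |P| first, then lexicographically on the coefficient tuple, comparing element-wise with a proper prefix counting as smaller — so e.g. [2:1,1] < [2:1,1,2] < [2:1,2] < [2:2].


23 collections generate NE(X_Σ); each relation:

  P = {5,10}:  v_{5} + v_{10} = 0  ⟹  sig = [2:]
  P = {6,11}:  v_{6} + v_{11} = 0  ⟹  sig = [2:]
  P = {7,9}:  v_{7} + v_{9} = v_{8}  ⟹  sig = [2:1]
  P = {3,8}:  v_{3} + v_{8} = v_{5} + v_{6}  ⟹  sig = [2:1,1]
  P = {9,10}:  v_{9} + v_{10} = v_{2} + v_{6}  ⟹  sig = [2:1,1]
  P = {9,11}:  v_{9} + v_{11} = v_{2} + v_{5}  ⟹  sig = [2:1,1]
  P = {1,10}:  v_{1} + v_{10} = v_{6} + v_{8} + v_{9}  ⟹  sig = [2:1,1,1]
  P = {1,11}:  v_{1} + v_{11} = v_{5} + v_{8} + v_{9}  ⟹  sig = [2:1,1,1]
  P = {4,10}:  v_{4} + v_{10} = v_{1} + v_{6} + v_{9}  ⟹  sig = [2:1,1,1]
  P = {4,11}:  v_{4} + v_{11} = v_{1} + v_{5} + v_{9}  ⟹  sig = [2:1,1,1]
  P = {8,10}:  v_{8} + v_{10} = v_{2} + v_{6} + v_{7}  ⟹  sig = [2:1,1,1]
  P = {8,11}:  v_{8} + v_{11} = v_{2} + v_{5} + v_{7}  ⟹  sig = [2:1,1,1]
  P = {4,7}:  v_{4} + v_{7} = v_{1} + v_{5} + v_{6} + v_{8}  ⟹  sig = [2:1,1,1,1]
  P = {1,7}:  v_{1} + v_{7} = v_{5} + v_{6} + 2·v_{8}  ⟹  sig = [2:1,1,2]
  P = {1,2}:  v_{1} + v_{2} = v_{8} + 2·v_{9}  ⟹  sig = [2:1,2]
  P = {2,4}:  v_{2} + v_{4} = v_{1} + 2·v_{9}  ⟹  sig = [2:1,2]
  P = {1,3}:  v_{1} + v_{3} = 2·v_{5} + 2·v_{6} + v_{9}  ⟹  sig = [2:1,2,2]
  P = {4,8}:  v_{4} + v_{8} = 2·v_{1}  ⟹  sig = [2:2]
  P = {3,4}:  v_{3} + v_{4} = 3·v_{5} + 3·v_{6} + 2·v_{9}  ⟹  sig = [2:2,3,3]
  P = {2,3,7}:  v_{2} + v_{3} + v_{7} = 0  ⟹  sig = [3:]
  P = {2,5,6}:  v_{2} + v_{5} + v_{6} = v_{9}  ⟹  sig = [3:1]
  P = {1,5,6,9}:  v_{1} + v_{5} + v_{6} + v_{9} = v_{4}  ⟹  sig = [4:1]
  P = {5,6,8,9}:  v_{5} + v_{6} + v_{8} + v_{9} = v_{1}  ⟹  sig = [4:1]

Signatures (|P|; sorted positive RHS coefficients), sorted:
    [2:]
    [2:]
    [2:1]
    [2:1,1]
    [2:1,1]
    [2:1,1]
    [2:1,1,1]
    [2:1,1,1]
    [2:1,1,1]
    [2:1,1,1]
    [2:1,1,1]
    [2:1,1,1]
    [2:1,1,1,1]
    [2:1,1,2]
    [2:1,2]
    [2:1,2]
    [2:1,2,2]
    [2:2]
    [2:2,3,3]
    [3:]
    [3:1]
    [4:1]
    [4:1]


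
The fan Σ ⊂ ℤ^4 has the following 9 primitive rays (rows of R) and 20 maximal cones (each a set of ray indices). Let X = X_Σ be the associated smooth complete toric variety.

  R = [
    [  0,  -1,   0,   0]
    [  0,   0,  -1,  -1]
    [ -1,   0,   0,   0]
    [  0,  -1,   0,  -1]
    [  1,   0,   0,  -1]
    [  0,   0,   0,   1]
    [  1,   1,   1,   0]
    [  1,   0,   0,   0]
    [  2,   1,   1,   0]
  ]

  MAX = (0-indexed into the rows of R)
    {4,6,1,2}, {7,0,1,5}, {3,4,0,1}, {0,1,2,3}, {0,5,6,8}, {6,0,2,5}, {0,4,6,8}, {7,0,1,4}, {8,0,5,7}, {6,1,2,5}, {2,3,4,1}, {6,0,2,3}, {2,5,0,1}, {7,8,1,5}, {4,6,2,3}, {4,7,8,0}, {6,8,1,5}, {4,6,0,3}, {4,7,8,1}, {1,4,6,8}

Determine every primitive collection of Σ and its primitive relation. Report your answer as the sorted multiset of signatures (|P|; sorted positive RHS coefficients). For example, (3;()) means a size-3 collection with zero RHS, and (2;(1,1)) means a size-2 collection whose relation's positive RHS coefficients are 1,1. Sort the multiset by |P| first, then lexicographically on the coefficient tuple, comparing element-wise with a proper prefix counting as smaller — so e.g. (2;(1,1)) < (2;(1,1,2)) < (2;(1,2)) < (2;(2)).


Δ(Σ) — 9 vertices, 11 min non-faces:

  P = {2,7}:  v_{2} + v_{7} = 0 — sig = (2;())
  P = {2,8}:  v_{2} + v_{8} = v_{6} — sig = (2;(1))
  P = {3,5}:  v_{3} + v_{5} = v_{0} — sig = (2;(1))
  P = {4,5}:  v_{4} + v_{5} = v_{7} — sig = (2;(1))
  P = {6,7}:  v_{6} + v_{7} = v_{8} — sig = (2;(1))
  P = {3,7}:  v_{3} + v_{7} = v_{0} + v_{4} — sig = (2;(1,1))
  P = {3,8}:  v_{3} + v_{8} = v_{0} + v_{4} + v_{6} — sig = (2;(1,1,1))
  P = {0,1,6}:  v_{0} + v_{1} + v_{6} = v_{4} — sig = (3;(1))
  P = {0,2,4}:  v_{0} + v_{2} + v_{4} = v_{3} — sig = (3;(1))
  P = {0,1,8}:  v_{0} + v_{1} + v_{8} = v_{4} + v_{7} — sig = (3;(1,1))
  P = {1,3,6}:  v_{1} + v_{3} + v_{6} = v_{2} + 2·v_{4} — sig = (3;(1,2))

Sorted signature multiset PRS(X):
    |P|=2: 7 collections, coeffs (), (1), (1), (1), (1), (1,1), (1,1,1)
    |P|=3: 4 collections, coeffs (1), (1), (1,1), (1,2)


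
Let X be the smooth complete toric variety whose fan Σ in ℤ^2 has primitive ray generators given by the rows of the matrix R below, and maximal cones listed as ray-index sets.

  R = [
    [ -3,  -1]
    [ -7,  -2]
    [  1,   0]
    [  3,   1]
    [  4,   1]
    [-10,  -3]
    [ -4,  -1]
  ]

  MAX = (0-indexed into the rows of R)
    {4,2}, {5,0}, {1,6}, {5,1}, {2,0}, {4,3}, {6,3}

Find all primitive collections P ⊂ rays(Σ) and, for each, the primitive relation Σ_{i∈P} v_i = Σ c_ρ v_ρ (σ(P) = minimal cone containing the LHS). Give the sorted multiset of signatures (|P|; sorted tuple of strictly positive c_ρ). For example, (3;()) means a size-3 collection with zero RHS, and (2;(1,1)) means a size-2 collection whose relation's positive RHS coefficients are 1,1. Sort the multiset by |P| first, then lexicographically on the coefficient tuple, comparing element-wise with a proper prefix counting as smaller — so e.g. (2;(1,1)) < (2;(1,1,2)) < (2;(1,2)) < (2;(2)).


Primitive collections (14):

  • {0,3}:  v_{0} + v_{3} = 0  ⟹  sig = (2;())
  • {4,6}:  v_{4} + v_{6} = 0  ⟹  sig = (2;())
  • {0,1}:  v_{0} + v_{1} = v_{5}  ⟹  sig = (2;(1))
  • {0,4}:  v_{0} + v_{4} = v_{2}  ⟹  sig = (2;(1))
  • {0,6}:  v_{0} + v_{6} = v_{1}  ⟹  sig = (2;(1))
  • {1,3}:  v_{1} + v_{3} = v_{6}  ⟹  sig = (2;(1))
  • {1,4}:  v_{1} + v_{4} = v_{0}  ⟹  sig = (2;(1))
  • {2,3}:  v_{2} + v_{3} = v_{4}  ⟹  sig = (2;(1))
  • {2,6}:  v_{2} + v_{6} = v_{0}  ⟹  sig = (2;(1))
  • {3,5}:  v_{3} + v_{5} = v_{1}  ⟹  sig = (2;(1))
  • {1,2}:  v_{1} + v_{2} = 2·v_{0}  ⟹  sig = (2;(2))
  • {4,5}:  v_{4} + v_{5} = 2·v_{0}  ⟹  sig = (2;(2))
  • {5,6}:  v_{5} + v_{6} = 2·v_{1}  ⟹  sig = (2;(2))
  • {2,5}:  v_{2} + v_{5} = 3·v_{0}  ⟹  sig = (2;(3))

Hence PRS(X_Σ) =
[(2;()), (2;()), (2;(1)), (2;(1)), (2;(1)), (2;(1)), (2;(1)), (2;(1)), (2;(1)), (2;(1)), (2;(2)), (2;(2)), (2;(2)), (2;(3))]


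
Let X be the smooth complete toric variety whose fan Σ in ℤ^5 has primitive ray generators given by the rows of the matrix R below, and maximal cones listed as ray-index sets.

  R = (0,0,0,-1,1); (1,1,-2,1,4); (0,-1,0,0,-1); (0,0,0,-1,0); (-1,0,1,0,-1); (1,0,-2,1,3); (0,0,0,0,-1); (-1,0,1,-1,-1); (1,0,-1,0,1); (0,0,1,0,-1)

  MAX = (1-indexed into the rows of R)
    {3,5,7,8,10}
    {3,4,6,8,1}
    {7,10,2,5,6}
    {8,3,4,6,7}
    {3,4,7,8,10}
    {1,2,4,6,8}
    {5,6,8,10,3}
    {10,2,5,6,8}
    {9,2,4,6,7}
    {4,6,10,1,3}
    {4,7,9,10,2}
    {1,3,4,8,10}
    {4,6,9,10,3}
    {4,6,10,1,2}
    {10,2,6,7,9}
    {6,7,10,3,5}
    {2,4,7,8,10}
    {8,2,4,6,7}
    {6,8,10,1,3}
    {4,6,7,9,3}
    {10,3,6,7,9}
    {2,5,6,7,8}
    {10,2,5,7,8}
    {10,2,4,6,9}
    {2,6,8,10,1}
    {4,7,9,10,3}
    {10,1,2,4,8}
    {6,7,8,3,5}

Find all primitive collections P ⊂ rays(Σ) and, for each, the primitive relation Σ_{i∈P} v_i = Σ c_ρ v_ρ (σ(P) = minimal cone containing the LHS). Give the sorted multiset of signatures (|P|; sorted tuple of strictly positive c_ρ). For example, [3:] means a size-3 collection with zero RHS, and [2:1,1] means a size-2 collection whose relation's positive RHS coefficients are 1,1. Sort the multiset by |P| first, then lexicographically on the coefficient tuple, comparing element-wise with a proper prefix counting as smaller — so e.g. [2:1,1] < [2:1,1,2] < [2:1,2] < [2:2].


10 collections generate NE(X_Σ); each relation:

  {5,9}:  v_{5} + v_{9} = 0  so sig = [2:]
  {1,7}:  v_{1} + v_{7} = v_{4}  so sig = [2:1]
  {2,3}:  v_{2} + v_{3} = v_{6}  so sig = [2:1]
  {4,5}:  v_{4} + v_{5} = v_{8}  so sig = [2:1]
  {8,9}:  v_{8} + v_{9} = v_{4}  so sig = [2:1]
  {1,5}:  v_{1} + v_{5} = v_{6} + 2·v_{8} + v_{10}  so sig = [2:1,1,2]
  {1,9}:  v_{1} + v_{9} = 2·v_{4} + v_{6} + v_{10}  so sig = [2:1,1,2]
  {6,7,8,10}:  v_{6} + v_{7} + v_{8} + v_{10} = 0  so sig = [4:]
  {4,6,7,10}:  v_{4} + v_{6} + v_{7} + v_{10} = v_{9}  so sig = [4:1]
  {4,6,8,10}:  v_{4} + v_{6} + v_{8} + v_{10} = v_{1}  so sig = [4:1]

Hence PRS(X_Σ) =
{ [2:],  [2:1] ×4,  [2:1,1,2] ×2,  [4:],  [4:1] ×2 }


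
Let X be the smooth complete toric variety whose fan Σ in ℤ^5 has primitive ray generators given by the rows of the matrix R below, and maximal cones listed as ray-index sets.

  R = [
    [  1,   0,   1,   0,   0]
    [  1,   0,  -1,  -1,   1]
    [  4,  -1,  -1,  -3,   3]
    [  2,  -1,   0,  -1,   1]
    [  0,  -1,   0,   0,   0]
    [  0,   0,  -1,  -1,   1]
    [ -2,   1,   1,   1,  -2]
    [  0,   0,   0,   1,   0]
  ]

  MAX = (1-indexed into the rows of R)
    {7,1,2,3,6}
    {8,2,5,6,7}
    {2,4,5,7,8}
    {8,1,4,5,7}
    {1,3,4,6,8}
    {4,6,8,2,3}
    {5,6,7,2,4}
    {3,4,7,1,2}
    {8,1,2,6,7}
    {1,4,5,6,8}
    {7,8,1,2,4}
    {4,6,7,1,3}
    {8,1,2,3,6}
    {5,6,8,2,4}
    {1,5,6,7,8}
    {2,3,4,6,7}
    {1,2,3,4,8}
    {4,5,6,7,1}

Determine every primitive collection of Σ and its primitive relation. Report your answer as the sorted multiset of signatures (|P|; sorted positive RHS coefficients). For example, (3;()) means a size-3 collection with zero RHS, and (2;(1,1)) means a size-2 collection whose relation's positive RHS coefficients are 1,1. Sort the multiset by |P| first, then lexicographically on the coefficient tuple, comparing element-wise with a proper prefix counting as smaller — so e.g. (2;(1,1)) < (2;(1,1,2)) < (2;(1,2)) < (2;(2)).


Primitive collections (5):

  P = {3,5}:  v_{3} + v_{5} = 2·v_{4} + v_{6}  →  sig = (2;(1,2))
  P = {1,2,5}:  v_{1} + v_{2} + v_{5} = v_{4}  →  sig = (3;(1))
  P = {3,7,8}:  v_{3} + v_{7} + v_{8} = v_{1} + v_{2}  →  sig = (3;(1,1))
  P = {4,6,7,8}:  v_{4} + v_{6} + v_{7} + v_{8} = 0  →  sig = (4;())
  P = {1,2,4,6}:  v_{1} + v_{2} + v_{4} + v_{6} = v_{3}  →  sig = (4;(1))

so the primitive-relation signature multiset is
{ (2;(1,2)),  (3;(1)),  (3;(1,1)),  (4;()),  (4;(1)) }


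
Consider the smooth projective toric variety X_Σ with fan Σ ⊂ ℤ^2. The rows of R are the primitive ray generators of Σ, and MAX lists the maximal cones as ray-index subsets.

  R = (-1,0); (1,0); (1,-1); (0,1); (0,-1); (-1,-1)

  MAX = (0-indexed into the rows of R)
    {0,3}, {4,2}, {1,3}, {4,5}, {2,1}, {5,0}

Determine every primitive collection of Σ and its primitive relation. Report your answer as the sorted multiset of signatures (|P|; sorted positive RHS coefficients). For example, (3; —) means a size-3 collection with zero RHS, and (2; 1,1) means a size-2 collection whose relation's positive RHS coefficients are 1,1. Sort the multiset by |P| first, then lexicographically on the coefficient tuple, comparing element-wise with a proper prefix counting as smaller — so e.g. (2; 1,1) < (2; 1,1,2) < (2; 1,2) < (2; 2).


9 collections generate NE(X_Σ); each relation:

  • {0,1}:  v_{0} + v_{1} = 0 — sig = (2; —)
  • {3,4}:  v_{3} + v_{4} = 0 — sig = (2; —)
  • {0,2}:  v_{0} + v_{2} = v_{4} — sig = (2; 1)
  • {0,4}:  v_{0} + v_{4} = v_{5} — sig = (2; 1)
  • {1,4}:  v_{1} + v_{4} = v_{2} — sig = (2; 1)
  • {1,5}:  v_{1} + v_{5} = v_{4} — sig = (2; 1)
  • {2,3}:  v_{2} + v_{3} = v_{1} — sig = (2; 1)
  • {3,5}:  v_{3} + v_{5} = v_{0} — sig = (2; 1)
  • {2,5}:  v_{2} + v_{5} = 2·v_{4} — sig = (2; 2)

so the primitive-relation signature multiset is
    (2; —)
    (2; —)
    (2; 1)
    (2; 1)
    (2; 1)
    (2; 1)
    (2; 1)
    (2; 1)
    (2; 2)
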